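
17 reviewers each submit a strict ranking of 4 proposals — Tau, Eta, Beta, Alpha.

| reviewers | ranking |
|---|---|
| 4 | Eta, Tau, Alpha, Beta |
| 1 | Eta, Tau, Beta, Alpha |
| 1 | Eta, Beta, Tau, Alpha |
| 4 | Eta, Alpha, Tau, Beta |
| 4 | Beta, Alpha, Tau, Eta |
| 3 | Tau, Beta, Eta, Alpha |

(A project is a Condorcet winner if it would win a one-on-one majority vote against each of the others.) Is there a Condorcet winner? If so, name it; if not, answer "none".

Pairwise majorities:
Tau vs Eta: 4+3 = 7 for Tau, 10 for Eta — Eta by 10–7.
Tau vs Beta: Tau, 12–5.
Tau vs Alpha: Tau preferred on 4+1+1+3 = 9 ballots; Tau wins 9–8.
Eta vs Beta: Eta is ranked higher on 4+1+1+4 = 10 ballots, Beta on 7. Eta wins 10–7.
Eta vs Alpha: 4+1+1+4+3 = 13 for Eta, 4 for Alpha — Eta by 13–4.
Beta vs Alpha: 9 to 8, Beta.
Eta defeats every rival head-to-head and is the Condorcet winner.

Eta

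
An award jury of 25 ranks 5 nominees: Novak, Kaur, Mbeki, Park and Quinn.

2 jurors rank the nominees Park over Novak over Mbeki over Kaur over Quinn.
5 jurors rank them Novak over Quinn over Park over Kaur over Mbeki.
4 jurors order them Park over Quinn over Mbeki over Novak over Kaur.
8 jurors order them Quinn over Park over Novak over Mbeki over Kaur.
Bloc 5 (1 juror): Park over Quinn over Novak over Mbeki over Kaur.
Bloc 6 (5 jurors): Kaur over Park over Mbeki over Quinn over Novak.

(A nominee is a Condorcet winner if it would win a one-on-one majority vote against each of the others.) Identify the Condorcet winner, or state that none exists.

Quinn

Pairwise majorities:
Novak vs Kaur: Novak wins 20–5.
Novak vs Mbeki: 2+5+8+1 = 16 for Novak, 9 for Mbeki — Novak by 16–9.
Novak vs Park: 5 for Novak, 20 for Park — Park by 20–5.
Novak vs Quinn: 7 to 18, Quinn.
Kaur vs Mbeki: Kaur is ranked higher on 5+5 = 10 ballots, Mbeki on 15. Mbeki wins 15–10.
Kaur vs Park: 5 to 20, Park.
Kaur vs Quinn: Quinn, 18–7.
Mbeki vs Park: Park, 25–0.
Mbeki vs Quinn: Quinn, 18–7.
Park vs Quinn: 2+4+1+5 = 12 for Park, 13 for Quinn — Quinn by 13–12.
Quinn defeats every rival head-to-head and is the Condorcet winner.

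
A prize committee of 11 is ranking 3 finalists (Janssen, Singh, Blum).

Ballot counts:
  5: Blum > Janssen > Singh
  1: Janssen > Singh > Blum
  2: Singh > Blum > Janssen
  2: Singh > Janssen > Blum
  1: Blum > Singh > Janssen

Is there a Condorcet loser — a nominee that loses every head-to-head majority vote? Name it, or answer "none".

Singh

Head-to-head results (11 jurors):
Janssen vs Singh: Janssen is ranked higher on 5+1 = 6 ballots, Singh on 5. Janssen wins 6–5.
Janssen vs Blum: Blum wins 8–3.
Singh vs Blum: Singh preferred on 1+2+2 = 5 ballots; Blum wins 6–5.
Singh loses to every other nominee — it is the Condorcet loser.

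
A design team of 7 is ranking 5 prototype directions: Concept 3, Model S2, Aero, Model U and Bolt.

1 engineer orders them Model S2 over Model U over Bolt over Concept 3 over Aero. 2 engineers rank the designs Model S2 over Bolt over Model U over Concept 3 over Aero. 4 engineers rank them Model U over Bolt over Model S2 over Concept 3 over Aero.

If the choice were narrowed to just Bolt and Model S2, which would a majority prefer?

Ballots ranking Bolt above Model S2: 4.
Ballots ranking Model S2 above Bolt: 7 − 4 = 3.
Bolt wins the head-to-head 4–3.

Bolt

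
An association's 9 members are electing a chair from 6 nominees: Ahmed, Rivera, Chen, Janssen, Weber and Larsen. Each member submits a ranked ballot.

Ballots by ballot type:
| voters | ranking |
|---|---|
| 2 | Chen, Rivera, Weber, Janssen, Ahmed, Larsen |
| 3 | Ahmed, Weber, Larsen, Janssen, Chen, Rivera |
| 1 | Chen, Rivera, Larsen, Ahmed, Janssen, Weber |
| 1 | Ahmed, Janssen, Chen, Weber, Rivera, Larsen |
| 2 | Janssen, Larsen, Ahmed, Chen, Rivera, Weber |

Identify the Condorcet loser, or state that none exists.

none

Head-to-head results (9 voters):
Ahmed vs Rivera: 6 to 3, Ahmed.
Ahmed–Chen: Ahmed 6–3.
Ahmed vs Janssen: Ahmed preferred on 3+1+1 = 5 ballots; Ahmed wins 5–4.
Ahmed vs Weber: Ahmed wins 7–2.
Ahmed vs Larsen: Ahmed, 6–3.
Rivera–Chen: Chen 9–0.
Rivera vs Janssen: Janssen, 6–3.
Rivera vs Weber: Rivera wins 5–4.
Rivera vs Larsen: Rivera preferred on 2+1+1 = 4 ballots; Larsen wins 5–4.
Chen vs Janssen: Chen is ranked higher on 2+1 = 3 ballots, Janssen on 6. Janssen wins 6–3.
Chen vs Weber: 6 to 3, Chen.
Chen vs Larsen: Larsen, 5–4.
Janssen vs Weber: Janssen preferred on 1+1+2 = 4 ballots; Weber wins 5–4.
Janssen vs Larsen: Janssen, 5–4.
Weber vs Larsen: Weber preferred on 2+3+1 = 6 ballots; Weber wins 6–3.
Every candidate wins at least one matchup (Ahmed beats Rivera; Rivera beats Weber; Chen beats Rivera; Janssen beats Rivera; Weber beats Janssen; Larsen beats Rivera), so there is no Condorcet loser.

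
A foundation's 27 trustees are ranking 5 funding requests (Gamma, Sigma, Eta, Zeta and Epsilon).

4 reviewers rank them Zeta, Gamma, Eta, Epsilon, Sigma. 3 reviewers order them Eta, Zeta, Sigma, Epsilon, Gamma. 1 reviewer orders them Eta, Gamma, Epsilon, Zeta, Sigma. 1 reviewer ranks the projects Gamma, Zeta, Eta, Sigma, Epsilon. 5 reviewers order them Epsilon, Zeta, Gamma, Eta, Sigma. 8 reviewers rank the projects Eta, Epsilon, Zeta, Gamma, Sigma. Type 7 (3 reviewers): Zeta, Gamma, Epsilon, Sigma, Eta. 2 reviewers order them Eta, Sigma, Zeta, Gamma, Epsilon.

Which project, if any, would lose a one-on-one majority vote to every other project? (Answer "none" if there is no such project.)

Sigma

Pairwise majorities:
Gamma vs Sigma: Gamma wins 22–5.
Gamma–Eta: Eta 14–13.
Gamma vs Zeta: Zeta wins 25–2.
Gamma–Epsilon: Epsilon 16–11.
Sigma vs Eta: 3 for Sigma, 24 for Eta — Eta by 24–3.
Sigma vs Zeta: Zeta wins 25–2.
Sigma vs Epsilon: 6 to 21, Epsilon.
Eta vs Zeta: Eta preferred on 3+1+8+2 = 14 ballots; Eta wins 14–13.
Eta–Epsilon: Eta 19–8.
Zeta vs Epsilon: 13 to 14, Epsilon.
Only Sigma has no wins; Sigma is the Condorcet loser.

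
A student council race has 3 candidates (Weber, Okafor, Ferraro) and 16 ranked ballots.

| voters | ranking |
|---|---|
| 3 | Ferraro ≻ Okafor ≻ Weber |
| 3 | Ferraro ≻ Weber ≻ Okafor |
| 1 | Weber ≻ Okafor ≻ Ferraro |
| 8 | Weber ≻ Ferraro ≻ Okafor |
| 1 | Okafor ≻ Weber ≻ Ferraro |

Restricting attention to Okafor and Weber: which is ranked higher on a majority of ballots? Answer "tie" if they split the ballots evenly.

Ballots ranking Okafor above Weber: 3 + 1 = 4.
Ballots ranking Weber above Okafor: 16 − 4 = 12.
Weber wins the head-to-head 12–4.

Weber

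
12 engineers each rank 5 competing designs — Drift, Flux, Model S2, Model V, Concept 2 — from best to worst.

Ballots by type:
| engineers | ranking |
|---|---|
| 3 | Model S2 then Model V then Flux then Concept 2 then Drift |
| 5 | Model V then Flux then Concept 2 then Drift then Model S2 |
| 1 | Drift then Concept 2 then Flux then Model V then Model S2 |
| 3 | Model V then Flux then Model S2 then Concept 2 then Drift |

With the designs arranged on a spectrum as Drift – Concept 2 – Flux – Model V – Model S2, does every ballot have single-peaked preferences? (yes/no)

yes

Axis positions: Drift=1, Concept 2=2, Flux=3, Model V=4, Model S2=5.
Type 1 (peak Model S2 at position 5): ranking walks positions 5-4-3-2-1, expanding outward from the peak — single-peaked.
Type 2 (peak Model V at position 4): ranking walks positions 4-3-2-1-5, expanding outward from the peak — single-peaked.
Type 3 (peak Drift at position 1): ranking walks positions 1-2-3-4-5, expanding outward from the peak — single-peaked.
Type 4 (peak Model V at position 4): ranking walks positions 4-3-5-2-1, expanding outward from the peak — single-peaked.
Every ranking is single-peaked on this axis.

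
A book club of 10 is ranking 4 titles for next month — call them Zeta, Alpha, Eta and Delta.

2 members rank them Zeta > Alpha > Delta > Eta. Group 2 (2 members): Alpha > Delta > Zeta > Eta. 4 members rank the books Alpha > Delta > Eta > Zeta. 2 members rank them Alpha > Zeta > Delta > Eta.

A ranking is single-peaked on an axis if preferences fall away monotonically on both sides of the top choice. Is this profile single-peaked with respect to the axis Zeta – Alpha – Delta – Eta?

yes

Axis positions: Zeta=1, Alpha=2, Delta=3, Eta=4.
Group 1 (peak Zeta at position 1): ranking walks positions 1-2-3-4, expanding outward from the peak — single-peaked.
Group 2 (peak Alpha at position 2): ranking walks positions 2-3-1-4, expanding outward from the peak — single-peaked.
Group 3 (peak Alpha at position 2): ranking walks positions 2-3-4-1, expanding outward from the peak — single-peaked.
Group 4 (peak Alpha at position 2): ranking walks positions 2-1-3-4, expanding outward from the peak — single-peaked.
Every ranking is single-peaked on this axis.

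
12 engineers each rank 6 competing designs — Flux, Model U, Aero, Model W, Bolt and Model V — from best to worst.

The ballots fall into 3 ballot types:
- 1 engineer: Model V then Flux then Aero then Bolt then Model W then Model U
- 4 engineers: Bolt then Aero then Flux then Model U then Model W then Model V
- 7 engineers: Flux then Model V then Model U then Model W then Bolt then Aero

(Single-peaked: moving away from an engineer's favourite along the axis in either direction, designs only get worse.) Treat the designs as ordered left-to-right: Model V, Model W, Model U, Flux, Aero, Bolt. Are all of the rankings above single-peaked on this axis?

Axis positions: Model V=1, Model W=2, Model U=3, Flux=4, Aero=5, Bolt=6.
Ballot type 1: ranking walks positions 1-4-5-6-2-3; Flux is ranked above Model W even though Model W lies between Flux and the peak Model V on the axis — preferences dip and rise again. Not single-peaked.
Ballot type 2 (peak Bolt at position 6): ranking walks positions 6-5-4-3-2-1, expanding outward from the peak — single-peaked.
Ballot type 3: ranking walks positions 4-1-3-2-6-5; Model V is ranked above Model U even though Model U lies between Model V and the peak Flux on the axis — preferences dip and rise again. Not single-peaked.
Ballot type 1 violates single-peakedness, so the profile is not single-peaked on this axis.

no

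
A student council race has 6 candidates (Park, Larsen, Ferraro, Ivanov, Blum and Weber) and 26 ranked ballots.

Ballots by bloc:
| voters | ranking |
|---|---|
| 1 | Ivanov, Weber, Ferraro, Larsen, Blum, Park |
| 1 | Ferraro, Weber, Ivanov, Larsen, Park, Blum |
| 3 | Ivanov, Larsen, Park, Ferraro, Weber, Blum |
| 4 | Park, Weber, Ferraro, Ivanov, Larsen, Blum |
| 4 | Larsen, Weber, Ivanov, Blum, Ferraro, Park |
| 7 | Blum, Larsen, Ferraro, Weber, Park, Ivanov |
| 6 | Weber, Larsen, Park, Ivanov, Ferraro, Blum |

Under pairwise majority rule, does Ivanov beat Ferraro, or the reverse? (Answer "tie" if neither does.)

Ivanov

Ballots ranking Ivanov above Ferraro: 1 + 3 + 4 + 6 = 14.
Ballots ranking Ferraro above Ivanov: 26 − 14 = 12.
Ivanov wins the head-to-head 14–12.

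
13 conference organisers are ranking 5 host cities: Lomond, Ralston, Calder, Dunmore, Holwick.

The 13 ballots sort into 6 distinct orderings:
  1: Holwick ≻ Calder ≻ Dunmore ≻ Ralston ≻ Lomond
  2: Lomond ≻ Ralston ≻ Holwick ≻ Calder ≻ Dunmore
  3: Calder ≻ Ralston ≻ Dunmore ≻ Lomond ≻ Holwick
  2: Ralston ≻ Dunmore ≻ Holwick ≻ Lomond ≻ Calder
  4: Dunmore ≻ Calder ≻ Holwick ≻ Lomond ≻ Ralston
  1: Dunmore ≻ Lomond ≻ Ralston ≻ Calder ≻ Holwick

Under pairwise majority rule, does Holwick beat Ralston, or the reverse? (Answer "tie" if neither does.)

Ralston

Ballots ranking Holwick above Ralston: 1 + 4 = 5.
Ballots ranking Ralston above Holwick: 13 − 5 = 8.
Ralston wins the head-to-head 8–5.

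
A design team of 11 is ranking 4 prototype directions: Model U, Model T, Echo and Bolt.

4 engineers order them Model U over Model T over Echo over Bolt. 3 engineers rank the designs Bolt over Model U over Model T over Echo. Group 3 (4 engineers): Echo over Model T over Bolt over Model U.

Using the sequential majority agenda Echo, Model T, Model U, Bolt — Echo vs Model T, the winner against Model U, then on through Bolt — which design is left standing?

Round 1: Echo vs Model T — 4–7, Model T advances.
Round 2: Model T vs Model U — 4–7, Model U advances.
Round 3: Model U vs Bolt — 4–7, Bolt advances.
Bolt survives the agenda.

Bolt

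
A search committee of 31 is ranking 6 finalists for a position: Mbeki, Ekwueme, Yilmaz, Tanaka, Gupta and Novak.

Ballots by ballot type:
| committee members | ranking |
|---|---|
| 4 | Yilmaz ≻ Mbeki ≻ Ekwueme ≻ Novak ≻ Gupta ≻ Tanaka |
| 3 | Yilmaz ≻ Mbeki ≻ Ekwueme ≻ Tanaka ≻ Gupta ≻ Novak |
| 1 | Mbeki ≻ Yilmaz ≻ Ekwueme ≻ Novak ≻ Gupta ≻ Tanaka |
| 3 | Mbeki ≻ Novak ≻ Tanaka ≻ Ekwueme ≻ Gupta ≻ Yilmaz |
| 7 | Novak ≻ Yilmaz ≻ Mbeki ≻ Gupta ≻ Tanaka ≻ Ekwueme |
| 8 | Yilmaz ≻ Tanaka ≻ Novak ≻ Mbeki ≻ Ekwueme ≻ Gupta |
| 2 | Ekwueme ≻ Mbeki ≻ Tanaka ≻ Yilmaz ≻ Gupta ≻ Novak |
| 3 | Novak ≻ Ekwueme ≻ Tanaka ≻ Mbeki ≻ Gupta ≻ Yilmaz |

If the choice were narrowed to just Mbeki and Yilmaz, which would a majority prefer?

Ballots ranking Mbeki above Yilmaz: 1 + 3 + 2 + 3 = 9.
Ballots ranking Yilmaz above Mbeki: 31 − 9 = 22.
Yilmaz wins the head-to-head 22–9.

Yilmaz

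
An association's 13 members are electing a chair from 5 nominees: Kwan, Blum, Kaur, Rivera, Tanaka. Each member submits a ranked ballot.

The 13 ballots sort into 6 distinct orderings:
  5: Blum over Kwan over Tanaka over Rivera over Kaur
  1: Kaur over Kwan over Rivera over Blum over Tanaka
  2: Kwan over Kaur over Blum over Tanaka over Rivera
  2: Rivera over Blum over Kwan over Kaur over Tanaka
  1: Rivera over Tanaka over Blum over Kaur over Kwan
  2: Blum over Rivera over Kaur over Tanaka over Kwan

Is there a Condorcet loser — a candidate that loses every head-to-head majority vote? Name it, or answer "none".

Pairwise majorities:
Kwan vs Blum: Kwan is ranked higher on 1+2 = 3 ballots, Blum on 10. Blum wins 10–3.
Kwan vs Kaur: 5+2+2 = 9 for Kwan, 4 for Kaur — Kwan by 9–4.
Kwan vs Rivera: 8 to 5, Kwan.
Kwan vs Tanaka: Kwan wins 10–3.
Blum vs Kaur: Blum preferred on 5+2+1+2 = 10 ballots; Blum wins 10–3.
Blum vs Rivera: 9 to 4, Blum.
Blum vs Tanaka: Blum, 12–1.
Kaur–Rivera: Rivera 10–3.
Kaur vs Tanaka: Kaur, 7–6.
Rivera vs Tanaka: Rivera is ranked higher on 1+2+1+2 = 6 ballots, Tanaka on 7. Tanaka wins 7–6.
No candidate is winless: Kwan beats Kaur; Blum beats Kwan; Kaur beats Tanaka; Rivera beats Kaur; Tanaka beats Rivera. There is no Condorcet loser.

none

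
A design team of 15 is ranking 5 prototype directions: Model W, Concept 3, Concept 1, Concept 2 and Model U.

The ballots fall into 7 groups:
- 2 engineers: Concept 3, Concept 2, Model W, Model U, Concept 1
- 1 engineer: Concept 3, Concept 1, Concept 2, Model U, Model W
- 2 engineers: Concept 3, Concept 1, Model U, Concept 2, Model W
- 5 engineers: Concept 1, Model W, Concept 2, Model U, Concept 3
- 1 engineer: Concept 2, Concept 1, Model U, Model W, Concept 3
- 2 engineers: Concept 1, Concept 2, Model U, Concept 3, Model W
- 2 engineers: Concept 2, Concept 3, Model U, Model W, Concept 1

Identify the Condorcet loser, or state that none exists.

Pairwise majorities:
Model W vs Concept 3: Model W is ranked higher on 5+1 = 6 ballots, Concept 3 on 9. Concept 3 wins 9–6.
Model W vs Concept 1: Model W preferred on 2+2 = 4 ballots; Concept 1 wins 11–4.
Model W vs Concept 2: Model W preferred on 5 ballots; Concept 2 wins 10–5.
Model W vs Model U: Model W preferred on 2+5 = 7 ballots; Model U wins 8–7.
Concept 3 vs Concept 1: Concept 1, 8–7.
Concept 3 vs Concept 2: Concept 2 wins 10–5.
Concept 3 vs Model U: 7 to 8, Model U.
Concept 1 vs Concept 2: Concept 1 wins 10–5.
Concept 1 vs Model U: Concept 1 wins 11–4.
Concept 2 vs Model U: Concept 2, 13–2.
Model W is beaten in every head-to-head and is the Condorcet loser.

Model W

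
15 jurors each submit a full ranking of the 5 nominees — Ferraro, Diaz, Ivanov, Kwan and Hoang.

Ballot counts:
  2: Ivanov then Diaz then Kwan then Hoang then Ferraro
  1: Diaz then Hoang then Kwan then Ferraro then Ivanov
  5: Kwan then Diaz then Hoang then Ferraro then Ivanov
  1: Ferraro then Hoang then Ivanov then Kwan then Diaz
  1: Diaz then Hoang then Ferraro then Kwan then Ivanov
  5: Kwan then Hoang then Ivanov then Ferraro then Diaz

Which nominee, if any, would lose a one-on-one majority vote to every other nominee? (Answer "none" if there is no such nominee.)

none

Head-to-head results (15 jurors):
Ferraro vs Diaz: Ferraro preferred on 1+5 = 6 ballots; Diaz wins 9–6.
Ferraro vs Ivanov: 8 to 7, Ferraro.
Ferraro vs Kwan: 2 to 13, Kwan.
Ferraro vs Hoang: Hoang wins 14–1.
Diaz vs Ivanov: Ivanov wins 8–7.
Diaz vs Kwan: 4 to 11, Kwan.
Diaz vs Hoang: 2+1+5+1 = 9 for Diaz, 6 for Hoang — Diaz by 9–6.
Ivanov vs Kwan: Kwan, 12–3.
Ivanov–Hoang: Hoang 13–2.
Kwan vs Hoang: Kwan wins 12–3.
No nominee is winless: Ferraro beats Ivanov; Diaz beats Ferraro; Ivanov beats Diaz; Kwan beats Ferraro; Hoang beats Ferraro. There is no Condorcet loser.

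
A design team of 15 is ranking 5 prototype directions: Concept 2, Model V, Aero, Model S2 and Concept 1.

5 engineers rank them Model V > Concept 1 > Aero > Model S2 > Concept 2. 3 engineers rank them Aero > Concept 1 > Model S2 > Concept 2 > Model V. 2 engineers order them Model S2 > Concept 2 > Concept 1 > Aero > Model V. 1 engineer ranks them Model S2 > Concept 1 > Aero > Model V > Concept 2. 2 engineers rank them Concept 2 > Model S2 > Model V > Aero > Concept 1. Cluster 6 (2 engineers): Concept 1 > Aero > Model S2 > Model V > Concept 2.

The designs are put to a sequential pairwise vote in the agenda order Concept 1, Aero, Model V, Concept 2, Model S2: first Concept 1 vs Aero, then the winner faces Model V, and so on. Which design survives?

Round 1: Concept 1 vs Aero — 10–5, Concept 1 advances.
Round 2: Concept 1 vs Model V — 8–7, Concept 1 advances.
Round 3: Concept 1 vs Concept 2 — 11–4, Concept 1 advances.
Round 4: Concept 1 vs Model S2 — 10–5, Concept 1 advances.
Concept 1 survives the agenda.

Concept 1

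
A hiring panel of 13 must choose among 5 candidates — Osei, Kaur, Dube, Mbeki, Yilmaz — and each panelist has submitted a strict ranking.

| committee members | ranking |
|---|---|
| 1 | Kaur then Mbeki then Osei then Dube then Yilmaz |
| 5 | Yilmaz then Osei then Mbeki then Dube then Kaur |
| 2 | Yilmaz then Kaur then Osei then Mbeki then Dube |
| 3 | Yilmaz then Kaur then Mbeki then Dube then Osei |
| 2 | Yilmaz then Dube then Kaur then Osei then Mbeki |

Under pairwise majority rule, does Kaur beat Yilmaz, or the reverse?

Ballots ranking Kaur above Yilmaz: 1.
Ballots ranking Yilmaz above Kaur: 13 − 1 = 12.
Yilmaz wins the head-to-head 12–1.

Yilmaz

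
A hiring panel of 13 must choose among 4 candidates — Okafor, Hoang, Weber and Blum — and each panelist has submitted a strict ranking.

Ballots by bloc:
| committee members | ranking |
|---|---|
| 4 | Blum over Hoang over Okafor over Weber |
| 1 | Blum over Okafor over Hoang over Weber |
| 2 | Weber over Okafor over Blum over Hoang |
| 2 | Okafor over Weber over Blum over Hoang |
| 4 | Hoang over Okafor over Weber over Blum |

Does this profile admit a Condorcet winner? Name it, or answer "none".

none

Head-to-head results (13 committee members):
Okafor vs Hoang: 5 to 8, Hoang.
Okafor–Weber: Okafor 11–2.
Okafor–Blum: Okafor 8–5.
Hoang vs Weber: Hoang wins 9–4.
Hoang vs Blum: 4 for Hoang, 9 for Blum — Blum by 9–4.
Weber vs Blum: 2+2+4 = 8 for Weber, 5 for Blum — Weber by 8–5.
Each candidate drops at least one matchup (Okafor loses to Hoang; Hoang loses to Blum; Weber loses to Okafor; Blum loses to Okafor); the cycle Okafor → Blum → Hoang → Okafor rules out a Condorcet winner.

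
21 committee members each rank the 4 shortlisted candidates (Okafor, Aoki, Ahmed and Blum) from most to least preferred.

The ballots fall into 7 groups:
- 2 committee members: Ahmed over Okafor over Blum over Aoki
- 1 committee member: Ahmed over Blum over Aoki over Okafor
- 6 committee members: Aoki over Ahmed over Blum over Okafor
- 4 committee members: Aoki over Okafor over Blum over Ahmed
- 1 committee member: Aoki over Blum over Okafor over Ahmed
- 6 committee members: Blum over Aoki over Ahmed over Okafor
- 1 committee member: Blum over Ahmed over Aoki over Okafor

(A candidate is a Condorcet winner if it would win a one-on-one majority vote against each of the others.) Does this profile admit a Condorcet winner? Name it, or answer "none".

Aoki

Pairwise majorities:
Okafor vs Aoki: Aoki wins 19–2.
Okafor–Ahmed: Ahmed 16–5.
Okafor vs Blum: Okafor preferred on 2+4 = 6 ballots; Blum wins 15–6.
Aoki–Ahmed: Aoki 17–4.
Aoki vs Blum: Aoki preferred on 6+4+1 = 11 ballots; Aoki wins 11–10.
Ahmed vs Blum: Blum, 12–9.
Aoki wins every pairwise contest, so Aoki is the Condorcet winner.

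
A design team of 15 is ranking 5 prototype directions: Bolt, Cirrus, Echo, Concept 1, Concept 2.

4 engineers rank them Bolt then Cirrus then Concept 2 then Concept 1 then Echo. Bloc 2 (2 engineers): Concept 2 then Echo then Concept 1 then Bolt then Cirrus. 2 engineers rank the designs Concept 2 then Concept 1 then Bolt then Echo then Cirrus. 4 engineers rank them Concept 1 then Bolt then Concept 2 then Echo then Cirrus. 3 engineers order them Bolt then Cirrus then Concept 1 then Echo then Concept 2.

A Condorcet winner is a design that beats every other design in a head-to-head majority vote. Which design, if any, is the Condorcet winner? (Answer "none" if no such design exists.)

Check each pair by majority over 15 ballots:
Bolt vs Cirrus: 15 to 0, Bolt.
Bolt vs Echo: Bolt is ranked higher on 4+2+4+3 = 13 ballots, Echo on 2. Bolt wins 13–2.
Bolt vs Concept 1: Bolt preferred on 4+3 = 7 ballots; Concept 1 wins 8–7.
Bolt vs Concept 2: 4+4+3 = 11 for Bolt, 4 for Concept 2 — Bolt by 11–4.
Cirrus vs Echo: 7 to 8, Echo.
Cirrus vs Concept 1: 7 to 8, Concept 1.
Cirrus vs Concept 2: 4+3 = 7 for Cirrus, 8 for Concept 2 — Concept 2 by 8–7.
Echo vs Concept 1: Echo is ranked higher on 2 ballots, Concept 1 on 13. Concept 1 wins 13–2.
Echo vs Concept 2: Echo is ranked higher on 3 ballots, Concept 2 on 12. Concept 2 wins 12–3.
Concept 1 vs Concept 2: Concept 1 preferred on 4+3 = 7 ballots; Concept 2 wins 8–7.
Every design loses at least once (Bolt loses to Concept 1; Cirrus loses to Bolt; Echo loses to Bolt; Concept 1 loses to Concept 2; Concept 2 loses to Bolt). The majority relation contains the cycle Bolt beats Concept 2 beats Concept 1 beats Bolt, so there is no Condorcet winner.

none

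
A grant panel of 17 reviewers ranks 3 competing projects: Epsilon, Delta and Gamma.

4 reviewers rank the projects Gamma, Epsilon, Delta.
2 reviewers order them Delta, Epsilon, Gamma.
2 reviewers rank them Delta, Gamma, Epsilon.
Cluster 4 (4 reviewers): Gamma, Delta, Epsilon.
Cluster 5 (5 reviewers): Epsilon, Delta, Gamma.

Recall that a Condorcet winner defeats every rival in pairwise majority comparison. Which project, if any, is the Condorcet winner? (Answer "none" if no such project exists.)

Pairwise majorities:
Epsilon–Delta: Epsilon 9–8.
Epsilon vs Gamma: Gamma, 10–7.
Delta vs Gamma: 9 to 8, Delta.
Every project loses at least once (Epsilon loses to Gamma; Delta loses to Epsilon; Gamma loses to Delta). The majority relation contains the cycle Epsilon > Delta > Gamma > Epsilon, so there is no Condorcet winner.

none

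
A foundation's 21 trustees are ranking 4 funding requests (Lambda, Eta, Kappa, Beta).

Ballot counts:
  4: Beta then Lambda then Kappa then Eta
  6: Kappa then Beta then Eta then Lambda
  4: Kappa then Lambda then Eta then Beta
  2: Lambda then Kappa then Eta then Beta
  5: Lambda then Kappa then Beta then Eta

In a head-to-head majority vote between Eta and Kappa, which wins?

No ballot ranks Eta above Kappa: 0.
Ballots ranking Kappa above Eta: 21 − 0 = 21.
Kappa wins the head-to-head 21–0.

Kappa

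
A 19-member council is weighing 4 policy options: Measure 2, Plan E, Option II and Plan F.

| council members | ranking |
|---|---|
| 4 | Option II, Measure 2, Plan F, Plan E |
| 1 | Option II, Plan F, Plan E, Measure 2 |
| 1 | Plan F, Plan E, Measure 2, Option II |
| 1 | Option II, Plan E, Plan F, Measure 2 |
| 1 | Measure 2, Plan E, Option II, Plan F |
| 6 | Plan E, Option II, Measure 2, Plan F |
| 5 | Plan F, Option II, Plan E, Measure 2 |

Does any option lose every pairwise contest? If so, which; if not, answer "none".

Pairwise majorities:
Measure 2–Plan E: Plan E 14–5.
Measure 2 vs Option II: 1+1 = 2 for Measure 2, 17 for Option II — Option II by 17–2.
Measure 2 vs Plan F: Measure 2 is ranked higher on 4+1+6 = 11 ballots, Plan F on 8. Measure 2 wins 11–8.
Plan E–Option II: Option II 11–8.
Plan E vs Plan F: Plan F wins 11–8.
Option II vs Plan F: Option II, 13–6.
Every option wins at least one matchup (Measure 2 beats Plan F; Plan E beats Measure 2; Option II beats Measure 2; Plan F beats Plan E), so there is no Condorcet loser.

none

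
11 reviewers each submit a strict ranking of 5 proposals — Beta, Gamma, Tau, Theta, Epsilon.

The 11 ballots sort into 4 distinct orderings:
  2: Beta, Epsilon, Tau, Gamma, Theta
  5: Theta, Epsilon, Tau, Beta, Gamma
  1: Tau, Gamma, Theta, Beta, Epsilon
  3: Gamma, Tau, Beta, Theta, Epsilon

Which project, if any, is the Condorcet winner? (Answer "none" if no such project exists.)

Head-to-head results (11 reviewers):
Beta vs Gamma: Beta is ranked higher on 2+5 = 7 ballots, Gamma on 4. Beta wins 7–4.
Beta vs Tau: Beta is ranked higher on 2 ballots, Tau on 9. Tau wins 9–2.
Beta vs Theta: Beta preferred on 2+3 = 5 ballots; Theta wins 6–5.
Beta vs Epsilon: Beta is ranked higher on 2+1+3 = 6 ballots, Epsilon on 5. Beta wins 6–5.
Gamma vs Tau: 3 for Gamma, 8 for Tau — Tau by 8–3.
Gamma vs Theta: 6 to 5, Gamma.
Gamma vs Epsilon: Gamma preferred on 1+3 = 4 ballots; Epsilon wins 7–4.
Tau vs Theta: Tau preferred on 2+1+3 = 6 ballots; Tau wins 6–5.
Tau vs Epsilon: 1+3 = 4 for Tau, 7 for Epsilon — Epsilon by 7–4.
Theta vs Epsilon: 5+1+3 = 9 for Theta, 2 for Epsilon — Theta by 9–2.
No project is unbeaten: Beta loses to Tau; Gamma loses to Beta; Tau loses to Epsilon; Theta loses to Gamma; Epsilon loses to Beta. In particular Beta > Gamma > Theta > Beta is a majority cycle — no Condorcet winner exists.

none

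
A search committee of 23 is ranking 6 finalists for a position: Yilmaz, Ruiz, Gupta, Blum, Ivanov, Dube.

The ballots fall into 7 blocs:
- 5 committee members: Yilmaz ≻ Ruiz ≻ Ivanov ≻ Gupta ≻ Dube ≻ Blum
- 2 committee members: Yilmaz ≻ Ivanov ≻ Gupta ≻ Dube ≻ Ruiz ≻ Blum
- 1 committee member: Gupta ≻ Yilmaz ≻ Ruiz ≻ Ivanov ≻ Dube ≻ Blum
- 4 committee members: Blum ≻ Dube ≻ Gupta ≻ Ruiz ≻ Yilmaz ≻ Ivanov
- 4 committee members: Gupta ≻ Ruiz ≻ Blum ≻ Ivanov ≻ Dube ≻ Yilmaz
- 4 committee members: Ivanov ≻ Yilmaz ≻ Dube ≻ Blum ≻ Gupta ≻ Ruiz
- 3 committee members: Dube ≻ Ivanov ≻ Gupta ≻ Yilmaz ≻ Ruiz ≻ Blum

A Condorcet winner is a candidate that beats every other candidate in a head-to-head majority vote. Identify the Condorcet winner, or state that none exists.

none

Check each pair by majority over 23 ballots:
Yilmaz vs Ruiz: Yilmaz wins 15–8.
Yilmaz vs Gupta: Gupta wins 12–11.
Yilmaz vs Blum: Yilmaz wins 15–8.
Yilmaz vs Ivanov: Yilmaz wins 12–11.
Yilmaz–Dube: Yilmaz 12–11.
Ruiz vs Gupta: Gupta, 18–5.
Ruiz vs Blum: Ruiz wins 15–8.
Ruiz vs Ivanov: Ruiz, 14–9.
Ruiz–Dube: Dube 13–10.
Gupta vs Blum: Gupta, 15–8.
Gupta vs Ivanov: Ivanov wins 14–9.
Gupta vs Dube: Gupta wins 12–11.
Blum–Ivanov: Ivanov 15–8.
Blum vs Dube: Dube wins 15–8.
Ivanov vs Dube: Ivanov wins 16–7.
Every candidate loses at least once (Yilmaz loses to Gupta; Ruiz loses to Yilmaz; Gupta loses to Ivanov; Blum loses to Yilmaz; Ivanov loses to Yilmaz; Dube loses to Yilmaz). The majority relation contains the cycle Yilmaz → Ivanov → Gupta → Yilmaz, so there is no Condorcet winner.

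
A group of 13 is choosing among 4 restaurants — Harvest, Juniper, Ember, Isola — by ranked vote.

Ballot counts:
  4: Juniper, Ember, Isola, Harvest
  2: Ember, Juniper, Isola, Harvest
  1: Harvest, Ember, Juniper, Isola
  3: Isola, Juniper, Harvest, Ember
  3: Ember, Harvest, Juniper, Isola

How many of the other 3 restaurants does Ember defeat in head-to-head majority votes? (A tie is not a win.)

Ember against each rival (13 friends):
Ember–Harvest: Ember 9–4.
Ember–Juniper: Juniper 7–6.
Ember vs Isola: Ember, 10–3.
Ember beats Harvest, Isola; loses to Juniper — 2 pairwise wins.

2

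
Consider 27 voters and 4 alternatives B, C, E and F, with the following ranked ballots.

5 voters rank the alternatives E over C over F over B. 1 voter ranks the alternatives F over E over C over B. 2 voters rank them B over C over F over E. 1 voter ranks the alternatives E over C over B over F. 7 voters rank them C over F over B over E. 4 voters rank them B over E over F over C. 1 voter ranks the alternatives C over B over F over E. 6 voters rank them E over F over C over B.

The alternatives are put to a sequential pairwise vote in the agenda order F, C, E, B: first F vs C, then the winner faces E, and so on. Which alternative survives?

B

Round 1: F vs C — 11–16, C advances.
Round 2: C vs E — 10–17, E advances.
Round 3: E vs B — 13–14, B advances.
The agenda winner is B.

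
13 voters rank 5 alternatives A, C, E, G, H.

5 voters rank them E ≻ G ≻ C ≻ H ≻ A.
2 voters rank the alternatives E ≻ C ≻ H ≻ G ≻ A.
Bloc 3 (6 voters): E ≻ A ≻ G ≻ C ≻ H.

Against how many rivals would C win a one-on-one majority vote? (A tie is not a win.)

C against each rival (13 voters):
C vs A: C is ranked higher on 5+2 = 7 ballots, A on 6. C wins 7–6.
C vs E: 0 for C, 13 for E — E by 13–0.
C vs G: 2 for C, 11 for G — G by 11–2.
C–H: C 13–0.
C beats A, H; loses to E, G — 2 pairwise wins.

2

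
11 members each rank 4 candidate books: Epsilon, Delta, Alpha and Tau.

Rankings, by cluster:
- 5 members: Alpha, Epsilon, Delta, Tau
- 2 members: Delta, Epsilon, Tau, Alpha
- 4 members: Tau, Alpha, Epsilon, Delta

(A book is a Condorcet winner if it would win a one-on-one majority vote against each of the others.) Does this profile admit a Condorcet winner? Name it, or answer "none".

Check each pair by majority over 11 ballots:
Epsilon vs Delta: 9 to 2, Epsilon.
Epsilon vs Alpha: Epsilon preferred on 2 ballots; Alpha wins 9–2.
Epsilon vs Tau: 5+2 = 7 for Epsilon, 4 for Tau — Epsilon by 7–4.
Delta vs Alpha: Delta is ranked higher on 2 ballots, Alpha on 9. Alpha wins 9–2.
Delta vs Tau: 7 to 4, Delta.
Alpha vs Tau: Alpha preferred on 5 ballots; Tau wins 6–5.
No book is unbeaten: Epsilon loses to Alpha; Delta loses to Epsilon; Alpha loses to Tau; Tau loses to Epsilon. In particular Epsilon beats Tau beats Alpha beats Epsilon is a majority cycle — no Condorcet winner exists.

none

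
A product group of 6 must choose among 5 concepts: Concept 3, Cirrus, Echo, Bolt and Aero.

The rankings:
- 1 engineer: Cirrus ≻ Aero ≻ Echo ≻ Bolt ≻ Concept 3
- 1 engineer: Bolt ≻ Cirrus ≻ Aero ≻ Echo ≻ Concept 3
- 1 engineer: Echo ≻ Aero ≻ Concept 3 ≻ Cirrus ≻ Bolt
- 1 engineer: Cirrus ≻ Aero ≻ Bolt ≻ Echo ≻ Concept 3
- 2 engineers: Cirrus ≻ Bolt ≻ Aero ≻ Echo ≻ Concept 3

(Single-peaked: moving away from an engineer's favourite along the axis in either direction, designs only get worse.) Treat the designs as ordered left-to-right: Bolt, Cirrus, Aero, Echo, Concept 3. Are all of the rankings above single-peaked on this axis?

yes

Axis positions: Bolt=1, Cirrus=2, Aero=3, Echo=4, Concept 3=5.
Bloc 1 (peak Cirrus at position 2): ranking walks positions 2-3-4-1-5, expanding outward from the peak — single-peaked.
Bloc 2 (peak Bolt at position 1): ranking walks positions 1-2-3-4-5, expanding outward from the peak — single-peaked.
Bloc 3 (peak Echo at position 4): ranking walks positions 4-3-5-2-1, expanding outward from the peak — single-peaked.
Bloc 4 (peak Cirrus at position 2): ranking walks positions 2-3-1-4-5, expanding outward from the peak — single-peaked.
Bloc 5 (peak Cirrus at position 2): ranking walks positions 2-1-3-4-5, expanding outward from the peak — single-peaked.
Every ranking is single-peaked on this axis.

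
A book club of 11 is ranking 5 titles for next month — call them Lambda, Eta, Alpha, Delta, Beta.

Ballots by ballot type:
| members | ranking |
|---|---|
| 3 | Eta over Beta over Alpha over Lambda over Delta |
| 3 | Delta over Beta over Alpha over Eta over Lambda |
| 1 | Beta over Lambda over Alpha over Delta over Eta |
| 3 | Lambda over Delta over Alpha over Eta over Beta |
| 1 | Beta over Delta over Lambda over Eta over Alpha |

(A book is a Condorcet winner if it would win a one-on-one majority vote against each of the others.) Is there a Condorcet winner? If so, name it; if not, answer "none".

none

Check each pair by majority over 11 ballots:
Lambda vs Eta: Lambda preferred on 1+3+1 = 5 ballots; Eta wins 6–5.
Lambda vs Alpha: Alpha wins 6–5.
Lambda vs Delta: Lambda, 7–4.
Lambda–Beta: Beta 8–3.
Eta vs Alpha: Eta is ranked higher on 3+1 = 4 ballots, Alpha on 7. Alpha wins 7–4.
Eta vs Delta: Eta preferred on 3 ballots; Delta wins 8–3.
Eta vs Beta: Eta preferred on 3+3 = 6 ballots; Eta wins 6–5.
Alpha vs Delta: 3+1 = 4 for Alpha, 7 for Delta — Delta by 7–4.
Alpha vs Beta: Alpha is ranked higher on 3 ballots, Beta on 8. Beta wins 8–3.
Delta vs Beta: Delta preferred on 3+3 = 6 ballots; Delta wins 6–5.
Every book loses at least once (Lambda loses to Eta; Eta loses to Alpha; Alpha loses to Delta; Delta loses to Lambda; Beta loses to Eta). The majority relation contains the cycle Lambda beats Delta beats Eta beats Lambda, so there is no Condorcet winner.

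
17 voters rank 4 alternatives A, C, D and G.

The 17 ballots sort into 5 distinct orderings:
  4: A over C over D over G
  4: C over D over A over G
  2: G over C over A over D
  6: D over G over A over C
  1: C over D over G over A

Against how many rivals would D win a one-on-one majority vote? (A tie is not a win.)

D against each rival (17 voters):
D–A: D 11–6.
D vs C: C wins 11–6.
D–G: D 15–2.
D beats A, G; loses to C — 2 pairwise wins.

2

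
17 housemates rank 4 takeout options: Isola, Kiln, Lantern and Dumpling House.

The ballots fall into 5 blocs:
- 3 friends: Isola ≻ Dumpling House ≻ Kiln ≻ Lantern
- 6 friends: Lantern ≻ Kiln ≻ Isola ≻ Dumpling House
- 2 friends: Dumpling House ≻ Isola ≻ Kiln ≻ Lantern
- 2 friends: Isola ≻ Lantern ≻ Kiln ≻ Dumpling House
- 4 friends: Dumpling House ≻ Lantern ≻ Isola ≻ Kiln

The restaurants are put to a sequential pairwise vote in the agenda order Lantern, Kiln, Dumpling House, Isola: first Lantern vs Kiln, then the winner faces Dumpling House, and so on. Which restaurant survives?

Round 1: Lantern vs Kiln — 12–5, Lantern advances.
Round 2: Lantern vs Dumpling House — 8–9, Dumpling House advances.
Round 3: Dumpling House vs Isola — 6–11, Isola advances.
The agenda winner is Isola.

Isola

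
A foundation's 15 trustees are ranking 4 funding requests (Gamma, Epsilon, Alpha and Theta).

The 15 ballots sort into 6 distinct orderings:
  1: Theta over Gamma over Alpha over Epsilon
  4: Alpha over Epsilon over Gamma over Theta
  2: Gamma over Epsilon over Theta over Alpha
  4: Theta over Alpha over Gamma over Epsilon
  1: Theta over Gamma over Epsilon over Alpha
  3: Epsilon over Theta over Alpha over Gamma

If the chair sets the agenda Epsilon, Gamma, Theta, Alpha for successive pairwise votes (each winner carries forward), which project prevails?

Round 1: Epsilon vs Gamma — 7–8, Gamma advances.
Round 2: Gamma vs Theta — 6–9, Theta advances.
Round 3: Theta vs Alpha — 11–4, Theta advances.
The agenda winner is Theta.

Theta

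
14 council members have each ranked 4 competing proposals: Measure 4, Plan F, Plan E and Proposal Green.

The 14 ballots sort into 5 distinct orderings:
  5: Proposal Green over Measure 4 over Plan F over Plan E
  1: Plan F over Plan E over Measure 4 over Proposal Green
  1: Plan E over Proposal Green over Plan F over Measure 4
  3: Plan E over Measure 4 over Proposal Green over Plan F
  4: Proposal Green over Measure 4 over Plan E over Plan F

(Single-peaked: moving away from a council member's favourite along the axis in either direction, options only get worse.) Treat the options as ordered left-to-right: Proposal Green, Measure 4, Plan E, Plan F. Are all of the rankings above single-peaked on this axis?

Axis positions: Proposal Green=1, Measure 4=2, Plan E=3, Plan F=4.
Faction 1: ranking walks positions 1-2-4-3; Plan F is ranked above Plan E even though Plan E lies between Plan F and the peak Proposal Green on the axis — preferences dip and rise again. Not single-peaked.
Faction 2 (peak Plan F at position 4): ranking walks positions 4-3-2-1, expanding outward from the peak — single-peaked.
Faction 3: ranking walks positions 3-1-4-2; Proposal Green is ranked above Measure 4 even though Measure 4 lies between Proposal Green and the peak Plan E on the axis — preferences dip and rise again. Not single-peaked.
Faction 4 (peak Plan E at position 3): ranking walks positions 3-2-1-4, expanding outward from the peak — single-peaked.
Faction 5 (peak Proposal Green at position 1): ranking walks positions 1-2-3-4, expanding outward from the peak — single-peaked.
Faction 1 violates single-peakedness, so the profile is not single-peaked on this axis.

no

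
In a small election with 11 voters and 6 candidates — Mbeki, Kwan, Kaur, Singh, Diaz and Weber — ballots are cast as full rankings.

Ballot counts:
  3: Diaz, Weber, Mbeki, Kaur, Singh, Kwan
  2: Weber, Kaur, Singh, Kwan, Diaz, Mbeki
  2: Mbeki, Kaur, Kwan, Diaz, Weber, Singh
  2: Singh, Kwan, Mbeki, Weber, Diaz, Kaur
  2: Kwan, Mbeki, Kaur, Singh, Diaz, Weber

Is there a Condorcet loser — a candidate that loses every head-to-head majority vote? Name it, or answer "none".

none

Pairwise majorities:
Mbeki vs Kwan: Mbeki is ranked higher on 3+2 = 5 ballots, Kwan on 6. Kwan wins 6–5.
Mbeki–Kaur: Mbeki 9–2.
Mbeki vs Singh: Mbeki preferred on 3+2+2 = 7 ballots; Mbeki wins 7–4.
Mbeki vs Diaz: Mbeki is ranked higher on 2+2+2 = 6 ballots, Diaz on 5. Mbeki wins 6–5.
Mbeki vs Weber: Mbeki preferred on 2+2+2 = 6 ballots; Mbeki wins 6–5.
Kwan vs Kaur: Kwan is ranked higher on 2+2 = 4 ballots, Kaur on 7. Kaur wins 7–4.
Kwan vs Singh: 4 to 7, Singh.
Kwan vs Diaz: Kwan is ranked higher on 2+2+2+2 = 8 ballots, Diaz on 3. Kwan wins 8–3.
Kwan vs Weber: Kwan preferred on 2+2+2 = 6 ballots; Kwan wins 6–5.
Kaur vs Singh: Kaur is ranked higher on 3+2+2+2 = 9 ballots, Singh on 2. Kaur wins 9–2.
Kaur vs Diaz: Kaur, 6–5.
Kaur–Weber: Weber 7–4.
Singh–Diaz: Singh 6–5.
Singh vs Weber: Singh preferred on 2+2 = 4 ballots; Weber wins 7–4.
Diaz vs Weber: Diaz, 7–4.
Each candidate has at least one pairwise win (Mbeki beats Kaur; Kwan beats Mbeki; Kaur beats Kwan; Singh beats Kwan; Diaz beats Weber; Weber beats Kaur) — no Condorcet loser.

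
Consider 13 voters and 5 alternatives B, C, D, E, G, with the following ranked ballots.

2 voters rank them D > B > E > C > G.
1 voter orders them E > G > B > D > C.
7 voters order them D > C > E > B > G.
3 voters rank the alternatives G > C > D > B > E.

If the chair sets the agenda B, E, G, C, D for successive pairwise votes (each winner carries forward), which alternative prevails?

D

Round 1: B vs E — 5–8, E advances.
Round 2: E vs G — 10–3, E advances.
Round 3: E vs C — 3–10, C advances.
Round 4: C vs D — 3–10, D advances.
The agenda winner is D.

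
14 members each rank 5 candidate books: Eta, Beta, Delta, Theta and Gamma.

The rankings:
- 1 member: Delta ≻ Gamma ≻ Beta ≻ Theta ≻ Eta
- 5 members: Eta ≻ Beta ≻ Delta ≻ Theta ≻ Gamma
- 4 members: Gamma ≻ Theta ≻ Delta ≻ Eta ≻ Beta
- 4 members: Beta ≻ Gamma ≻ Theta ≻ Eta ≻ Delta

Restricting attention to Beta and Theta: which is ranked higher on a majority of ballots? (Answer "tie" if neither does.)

Ballots ranking Beta above Theta: 1 + 5 + 4 = 10.
Ballots ranking Theta above Beta: 14 − 10 = 4.
Beta wins the head-to-head 10–4.

Beta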